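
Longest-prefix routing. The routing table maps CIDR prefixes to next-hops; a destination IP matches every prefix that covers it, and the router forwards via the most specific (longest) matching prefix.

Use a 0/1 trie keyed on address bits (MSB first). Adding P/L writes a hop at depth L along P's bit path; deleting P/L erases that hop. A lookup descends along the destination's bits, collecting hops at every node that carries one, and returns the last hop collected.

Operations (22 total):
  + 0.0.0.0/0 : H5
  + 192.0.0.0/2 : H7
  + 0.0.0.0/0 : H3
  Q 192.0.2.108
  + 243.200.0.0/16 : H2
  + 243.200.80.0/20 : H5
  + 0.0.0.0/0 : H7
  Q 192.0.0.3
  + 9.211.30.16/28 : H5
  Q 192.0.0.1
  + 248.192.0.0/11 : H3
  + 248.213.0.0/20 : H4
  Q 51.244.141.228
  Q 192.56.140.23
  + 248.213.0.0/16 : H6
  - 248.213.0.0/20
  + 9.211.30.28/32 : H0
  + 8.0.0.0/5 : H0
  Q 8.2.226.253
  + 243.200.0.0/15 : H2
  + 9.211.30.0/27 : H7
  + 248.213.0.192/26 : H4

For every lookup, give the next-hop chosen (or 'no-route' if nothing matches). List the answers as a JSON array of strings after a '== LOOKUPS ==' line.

Trace:
  + 0.0.0.0/0 (H5) depth=0
  + 192.0.0.0/2 (H7) depth=2
  + 0.0.0.0/0 (H3) depth=0
  lookup 192.0.2.108: bits 11 walk d0:H3→d1:-→d2:H7 -> H7
  + 243.200.0.0/16 (H2) depth=16
  + 243.200.80.0/20 (H5) depth=20
  + 0.0.0.0/0 (H7) depth=0
  lookup 192.0.0.3: bits 11 walk d0:H7→d1:-→d2:H7 -> H7
  + 9.211.30.16/28 (H5) depth=28
  lookup 192.0.0.1: bits 11 walk d0:H7→d1:-→d2:H7 -> H7
  + 248.192.0.0/11 (H3) depth=11
  + 248.213.0.0/20 (H4) depth=20
  lookup 51.244.141.228: bits 00 walk d0:H7→d1:-→d2:- -> H7
  lookup 192.56.140.23: bits 11 walk d0:H7→d1:-→d2:H7 -> H7
  + 248.213.0.0/16 (H6) depth=16
  - 248.213.0.0/20 clear@20
  + 9.211.30.28/32 (H0) depth=32
  + 8.0.0.0/5 (H0) depth=5
  lookup 8.2.226.253: bits 0000100 walk d0:H7→d1:-→d2:-→d3:-→d4:-→d5:H0→d6:-→d7:- -> H0
  + 243.200.0.0/15 (H2) depth=15
  + 9.211.30.0/27 (H7) depth=27
  + 248.213.0.192/26 (H4) depth=26

== LOOKUPS ==
["H7","H7","H7","H7","H7","H0"]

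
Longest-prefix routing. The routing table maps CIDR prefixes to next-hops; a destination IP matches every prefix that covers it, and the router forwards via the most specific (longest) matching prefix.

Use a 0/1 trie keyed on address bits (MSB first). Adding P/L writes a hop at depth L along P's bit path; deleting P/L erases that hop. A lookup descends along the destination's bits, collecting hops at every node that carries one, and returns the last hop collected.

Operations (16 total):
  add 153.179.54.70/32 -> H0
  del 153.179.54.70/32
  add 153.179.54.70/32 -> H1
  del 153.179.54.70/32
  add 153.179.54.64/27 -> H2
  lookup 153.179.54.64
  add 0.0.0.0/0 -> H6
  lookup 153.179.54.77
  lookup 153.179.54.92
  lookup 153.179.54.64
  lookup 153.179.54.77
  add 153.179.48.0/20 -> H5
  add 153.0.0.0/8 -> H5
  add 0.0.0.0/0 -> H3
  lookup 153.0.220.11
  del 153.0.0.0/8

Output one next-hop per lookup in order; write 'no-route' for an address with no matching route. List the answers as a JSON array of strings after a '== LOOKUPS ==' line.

Trace:
  add 153.179.54.70/32 -> H0 at depth 32
  del 153.179.54.70/32 (clear depth 32)
  add 153.179.54.70/32 -> H1 at depth 32
  del 153.179.54.70/32 (clear depth 32)
  add 153.179.54.64/27 -> H2 at depth 27
  ? 153.179.54.64  path d0:-→d1:-→d2:-→d3:-→d4:-→d5:-→d6:-→d7:-→d8:-→d9:-→d10:-→d11:-→d12:-→d13:-→d14:-→d15:-→d16:-→d17:-→d18:-→d19:-→d20:-→d21:-→d22:-→d23:-→d24:-→d25:-→d26:-→d27:H2→d28:-→d29:-  best=H2
  add 0.0.0.0/0 -> H6 at depth 0
  ? 153.179.54.77  path d0:H6→d1:-→d2:-→d3:-→d4:-→d5:-→d6:-→d7:-→d8:-→d9:-→d10:-→d11:-→d12:-→d13:-→d14:-→d15:-→d16:-→d17:-→d18:-→d19:-→d20:-→d21:-→d22:-→d23:-→d24:-→d25:-→d26:-→d27:H2→d28:-  best=H2
  ? 153.179.54.92  path d0:H6→d1:-→d2:-→d3:-→d4:-→d5:-→d6:-→d7:-→d8:-→d9:-→d10:-→d11:-→d12:-→d13:-→d14:-→d15:-→d16:-→d17:-→d18:-→d19:-→d20:-→d21:-→d22:-→d23:-→d24:-→d25:-→d26:-→d27:H2  best=H2
  ? 153.179.54.64  path d0:H6→d1:-→d2:-→d3:-→d4:-→d5:-→d6:-→d7:-→d8:-→d9:-→d10:-→d11:-→d12:-→d13:-→d14:-→d15:-→d16:-→d17:-→d18:-→d19:-→d20:-→d21:-→d22:-→d23:-→d24:-→d25:-→d26:-→d27:H2→d28:-→d29:-  best=H2
  ? 153.179.54.77  path d0:H6→d1:-→d2:-→d3:-→d4:-→d5:-→d6:-→d7:-→d8:-→d9:-→d10:-→d11:-→d12:-→d13:-→d14:-→d15:-→d16:-→d17:-→d18:-→d19:-→d20:-→d21:-→d22:-→d23:-→d24:-→d25:-→d26:-→d27:H2→d28:-  best=H2
  add 153.179.48.0/20 -> H5 at depth 20
  add 153.0.0.0/8 -> H5 at depth 8
  add 0.0.0.0/0 -> H3 at depth 0
  ? 153.0.220.11  path d0:H3→d1:-→d2:-→d3:-→d4:-→d5:-→d6:-→d7:-→d8:H5  best=H5
  del 153.0.0.0/8 (clear depth 8)

== LOOKUPS ==
["H2","H2","H2","H2","H2","H5"]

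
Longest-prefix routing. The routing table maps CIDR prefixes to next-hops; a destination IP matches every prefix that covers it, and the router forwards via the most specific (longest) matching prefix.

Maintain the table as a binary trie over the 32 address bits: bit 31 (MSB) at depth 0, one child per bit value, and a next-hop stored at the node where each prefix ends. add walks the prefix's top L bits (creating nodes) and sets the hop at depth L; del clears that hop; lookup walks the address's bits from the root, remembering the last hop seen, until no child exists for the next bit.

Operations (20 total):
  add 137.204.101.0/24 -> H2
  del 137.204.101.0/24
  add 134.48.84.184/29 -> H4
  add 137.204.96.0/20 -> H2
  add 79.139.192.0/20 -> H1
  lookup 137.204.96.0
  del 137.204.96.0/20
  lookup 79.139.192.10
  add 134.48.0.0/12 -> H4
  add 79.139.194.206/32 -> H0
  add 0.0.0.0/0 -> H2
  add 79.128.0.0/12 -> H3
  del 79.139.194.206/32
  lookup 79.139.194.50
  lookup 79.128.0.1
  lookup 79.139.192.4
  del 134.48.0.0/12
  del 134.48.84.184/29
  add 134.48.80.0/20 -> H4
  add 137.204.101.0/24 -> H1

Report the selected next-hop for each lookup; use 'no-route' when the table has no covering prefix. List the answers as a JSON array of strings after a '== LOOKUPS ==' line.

Process each operation:
  add 137.204.101.0/24 -> H2 at depth 24
  - 137.204.101.0/24 clear@24
  add 134.48.84.184/29 -> H4 at depth 29
  add 137.204.96.0/20 -> H2 at depth 20
  add 79.139.192.0/20 -> H1 at depth 20
  Q 137.204.96.0: descend 100010011100110001100 ; hops seen [H2] ; pick H2
  - 137.204.96.0/20 clear@20
  Q 79.139.192.10: descend 01001111100010111100 ; hops seen [H1] ; pick H1
  add 134.48.0.0/12 -> H4 at depth 12
  add 79.139.194.206/32 -> H0 at depth 32
  add 0.0.0.0/0 -> H2 at depth 0
  add 79.128.0.0/12 -> H3 at depth 12
  - 79.139.194.206/32 clear@32
  Q 79.139.194.50: descend 010011111000101111000010 ; hops seen [H2,H3,H1] ; pick H1
  Q 79.128.0.1: descend 010011111000 ; hops seen [H2,H3] ; pick H3
  Q 79.139.192.4: descend 0100111110001011110000 ; hops seen [H2,H3,H1] ; pick H1
  - 134.48.0.0/12 clear@12
  - 134.48.84.184/29 clear@29
  add 134.48.80.0/20 -> H4 at depth 20
  add 137.204.101.0/24 -> H1 at depth 24

== LOOKUPS ==
["H2","H1","H1","H3","H1"]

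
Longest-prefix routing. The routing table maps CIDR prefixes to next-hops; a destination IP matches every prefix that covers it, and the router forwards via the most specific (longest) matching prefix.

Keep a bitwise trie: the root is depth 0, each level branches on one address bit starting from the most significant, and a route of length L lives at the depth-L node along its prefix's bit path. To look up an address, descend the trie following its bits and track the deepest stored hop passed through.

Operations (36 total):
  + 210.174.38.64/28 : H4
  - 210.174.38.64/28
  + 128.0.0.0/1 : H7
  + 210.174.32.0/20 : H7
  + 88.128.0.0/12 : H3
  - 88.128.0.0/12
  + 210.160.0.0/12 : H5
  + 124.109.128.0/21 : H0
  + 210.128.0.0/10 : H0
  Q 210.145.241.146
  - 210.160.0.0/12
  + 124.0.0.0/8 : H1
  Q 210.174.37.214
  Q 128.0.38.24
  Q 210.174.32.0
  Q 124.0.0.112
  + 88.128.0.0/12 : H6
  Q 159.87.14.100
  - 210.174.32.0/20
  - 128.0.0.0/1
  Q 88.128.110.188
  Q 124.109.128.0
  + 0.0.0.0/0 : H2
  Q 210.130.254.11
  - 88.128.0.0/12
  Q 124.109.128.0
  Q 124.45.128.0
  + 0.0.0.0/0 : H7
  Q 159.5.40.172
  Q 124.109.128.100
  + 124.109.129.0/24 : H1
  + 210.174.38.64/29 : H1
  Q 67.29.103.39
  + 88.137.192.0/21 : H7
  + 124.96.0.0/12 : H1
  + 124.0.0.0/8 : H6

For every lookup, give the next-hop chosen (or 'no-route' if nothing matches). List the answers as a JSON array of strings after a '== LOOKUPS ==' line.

Process each operation:
  add 210.174.38.64/28 -> H4 at depth 28
  del 210.174.38.64/28 (clear depth 28)
  add 128.0.0.0/1 -> H7 at depth 1
  add 210.174.32.0/20 -> H7 at depth 20
  add 88.128.0.0/12 -> H3 at depth 12
  del 88.128.0.0/12 (clear depth 12)
  add 210.160.0.0/12 -> H5 at depth 12
  add 124.109.128.0/21 -> H0 at depth 21
  add 210.128.0.0/10 -> H0 at depth 10
  ? 210.145.241.146  path d0:-→d1:H7→d2:-→d3:-→d4:-→d5:-→d6:-→d7:-→d8:-→d9:-→d10:H0  best=H0
  del 210.160.0.0/12 (clear depth 12)
  add 124.0.0.0/8 -> H1 at depth 8
  ? 210.174.37.214  path d0:-→d1:H7→d2:-→d3:-→d4:-→d5:-→d6:-→d7:-→d8:-→d9:-→d10:H0→d11:-→d12:-→d13:-→d14:-→d15:-→d16:-→d17:-→d18:-→d19:-→d20:H7→d21:-→d22:-  best=H7
  ? 128.0.38.24  path d0:-→d1:H7  best=H7
  ? 210.174.32.0  path d0:-→d1:H7→d2:-→d3:-→d4:-→d5:-→d6:-→d7:-→d8:-→d9:-→d10:H0→d11:-→d12:-→d13:-→d14:-→d15:-→d16:-→d17:-→d18:-→d19:-→d20:H7→d21:-  best=H7
  ? 124.0.0.112  path d0:-→d1:-→d2:-→d3:-→d4:-→d5:-→d6:-→d7:-→d8:H1→d9:-  best=H1
  add 88.128.0.0/12 -> H6 at depth 12
  ? 159.87.14.100  path d0:-→d1:H7  best=H7
  del 210.174.32.0/20 (clear depth 20)
  del 128.0.0.0/1 (clear depth 1)
  ? 88.128.110.188  path d0:-→d1:-→d2:-→d3:-→d4:-→d5:-→d6:-→d7:-→d8:-→d9:-→d10:-→d11:-→d12:H6  best=H6
  ? 124.109.128.0  path d0:-→d1:-→d2:-→d3:-→d4:-→d5:-→d6:-→d7:-→d8:H1→d9:-→d10:-→d11:-→d12:-→d13:-→d14:-→d15:-→d16:-→d17:-→d18:-→d19:-→d20:-→d21:H0  best=H0
  add 0.0.0.0/0 -> H2 at depth 0
  ? 210.130.254.11  path d0:H2→d1:-→d2:-→d3:-→d4:-→d5:-→d6:-→d7:-→d8:-→d9:-→d10:H0  best=H0
  del 88.128.0.0/12 (clear depth 12)
  ? 124.109.128.0  path d0:H2→d1:-→d2:-→d3:-→d4:-→d5:-→d6:-→d7:-→d8:H1→d9:-→d10:-→d11:-→d12:-→d13:-→d14:-→d15:-→d16:-→d17:-→d18:-→d19:-→d20:-→d21:H0  best=H0
  ? 124.45.128.0  path d0:H2→d1:-→d2:-→d3:-→d4:-→d5:-→d6:-→d7:-→d8:H1→d9:-  best=H1
  add 0.0.0.0/0 -> H7 at depth 0
  ? 159.5.40.172  path d0:H7→d1:-  best=H7
  ? 124.109.128.100  path d0:H7→d1:-→d2:-→d3:-→d4:-→d5:-→d6:-→d7:-→d8:H1→d9:-→d10:-→d11:-→d12:-→d13:-→d14:-→d15:-→d16:-→d17:-→d18:-→d19:-→d20:-→d21:H0  best=H0
  add 124.109.129.0/24 -> H1 at depth 24
  add 210.174.38.64/29 -> H1 at depth 29
  ? 67.29.103.39  path d0:H7→d1:-→d2:-→d3:-  best=H7
  add 88.137.192.0/21 -> H7 at depth 21
  add 124.96.0.0/12 -> H1 at depth 12
  add 124.0.0.0/8 -> H6 at depth 8

== LOOKUPS ==
["H0","H7","H7","H7","H1","H7","H6","H0","H0","H0","H1","H7","H0","H7"]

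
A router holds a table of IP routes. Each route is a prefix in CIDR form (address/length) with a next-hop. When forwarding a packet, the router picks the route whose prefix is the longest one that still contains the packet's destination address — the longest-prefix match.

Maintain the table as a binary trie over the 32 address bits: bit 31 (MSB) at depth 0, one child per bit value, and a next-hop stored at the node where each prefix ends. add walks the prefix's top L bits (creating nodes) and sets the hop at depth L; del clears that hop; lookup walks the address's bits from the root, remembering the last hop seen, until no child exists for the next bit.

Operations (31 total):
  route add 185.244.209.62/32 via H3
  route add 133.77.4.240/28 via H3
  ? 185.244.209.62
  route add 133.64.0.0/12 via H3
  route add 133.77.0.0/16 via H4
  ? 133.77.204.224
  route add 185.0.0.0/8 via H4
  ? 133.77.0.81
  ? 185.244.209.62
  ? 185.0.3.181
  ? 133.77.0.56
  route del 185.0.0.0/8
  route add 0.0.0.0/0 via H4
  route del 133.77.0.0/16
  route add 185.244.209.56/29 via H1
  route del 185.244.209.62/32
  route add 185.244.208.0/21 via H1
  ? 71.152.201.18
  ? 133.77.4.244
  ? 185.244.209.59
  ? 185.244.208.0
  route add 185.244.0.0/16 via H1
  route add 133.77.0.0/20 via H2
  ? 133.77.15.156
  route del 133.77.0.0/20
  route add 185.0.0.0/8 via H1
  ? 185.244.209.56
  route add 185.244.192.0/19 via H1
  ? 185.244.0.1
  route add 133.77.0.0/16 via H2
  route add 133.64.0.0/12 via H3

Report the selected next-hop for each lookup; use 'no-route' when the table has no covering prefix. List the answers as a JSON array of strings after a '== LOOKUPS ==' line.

Trace:
  + 185.244.209.62/32 (H3) depth=32
  + 133.77.4.240/28 (H3) depth=28
  lookup 185.244.209.62: bits 10111001111101001101000100111110 walk d0:-→d1:-→d2:-→d3:-→d4:-→d5:-→d6:-→d7:-→d8:-→d9:-→d10:-→d11:-→d12:-→d13:-→d14:-→d15:-→d16:-→d17:-→d18:-→d19:-→d20:-→d21:-→d22:-→d23:-→d24:-→d25:-→d26:-→d27:-→d28:-→d29:-→d30:-→d31:-→d32:H3 -> H3
  + 133.64.0.0/12 (H3) depth=12
  + 133.77.0.0/16 (H4) depth=16
  lookup 133.77.204.224: bits 1000010101001101 walk d0:-→d1:-→d2:-→d3:-→d4:-→d5:-→d6:-→d7:-→d8:-→d9:-→d10:-→d11:-→d12:H3→d13:-→d14:-→d15:-→d16:H4 -> H4
  + 185.0.0.0/8 (H4) depth=8
  lookup 133.77.0.81: bits 100001010100110100000 walk d0:-→d1:-→d2:-→d3:-→d4:-→d5:-→d6:-→d7:-→d8:-→d9:-→d10:-→d11:-→d12:H3→d13:-→d14:-→d15:-→d16:H4→d17:-→d18:-→d19:-→d20:-→d21:- -> H4
  lookup 185.244.209.62: bits 10111001111101001101000100111110 walk d0:-→d1:-→d2:-→d3:-→d4:-→d5:-→d6:-→d7:-→d8:H4→d9:-→d10:-→d11:-→d12:-→d13:-→d14:-→d15:-→d16:-→d17:-→d18:-→d19:-→d20:-→d21:-→d22:-→d23:-→d24:-→d25:-→d26:-→d27:-→d28:-→d29:-→d30:-→d31:-→d32:H3 -> H3
  lookup 185.0.3.181: bits 10111001 walk d0:-→d1:-→d2:-→d3:-→d4:-→d5:-→d6:-→d7:-→d8:H4 -> H4
  lookup 133.77.0.56: bits 100001010100110100000 walk d0:-→d1:-→d2:-→d3:-→d4:-→d5:-→d6:-→d7:-→d8:-→d9:-→d10:-→d11:-→d12:H3→d13:-→d14:-→d15:-→d16:H4→d17:-→d18:-→d19:-→d20:-→d21:- -> H4
  del 185.0.0.0/8 (clear depth 8)
  + 0.0.0.0/0 (H4) depth=0
  del 133.77.0.0/16 (clear depth 16)
  + 185.244.209.56/29 (H1) depth=29
  del 185.244.209.62/32 (clear depth 32)
  + 185.244.208.0/21 (H1) depth=21
  lookup 71.152.201.18: bits ε walk d0:H4 -> H4
  lookup 133.77.4.244: bits 1000010101001101000001001111 walk d0:H4→d1:-→d2:-→d3:-→d4:-→d5:-→d6:-→d7:-→d8:-→d9:-→d10:-→d11:-→d12:H3→d13:-→d14:-→d15:-→d16:-→d17:-→d18:-→d19:-→d20:-→d21:-→d22:-→d23:-→d24:-→d25:-→d26:-→d27:-→d28:H3 -> H3
  lookup 185.244.209.59: bits 10111001111101001101000100111 walk d0:H4→d1:-→d2:-→d3:-→d4:-→d5:-→d6:-→d7:-→d8:-→d9:-→d10:-→d11:-→d12:-→d13:-→d14:-→d15:-→d16:-→d17:-→d18:-→d19:-→d20:-→d21:H1→d22:-→d23:-→d24:-→d25:-→d26:-→d27:-→d28:-→d29:H1 -> H1
  lookup 185.244.208.0: bits 10111001111101001101000 walk d0:H4→d1:-→d2:-→d3:-→d4:-→d5:-→d6:-→d7:-→d8:-→d9:-→d10:-→d11:-→d12:-→d13:-→d14:-→d15:-→d16:-→d17:-→d18:-→d19:-→d20:-→d21:H1→d22:-→d23:- -> H1
  + 185.244.0.0/16 (H1) depth=16
  + 133.77.0.0/20 (H2) depth=20
  lookup 133.77.15.156: bits 10000101010011010000 walk d0:H4→d1:-→d2:-→d3:-→d4:-→d5:-→d6:-→d7:-→d8:-→d9:-→d10:-→d11:-→d12:H3→d13:-→d14:-→d15:-→d16:-→d17:-→d18:-→d19:-→d20:H2 -> H2
  del 133.77.0.0/20 (clear depth 20)
  + 185.0.0.0/8 (H1) depth=8
  lookup 185.244.209.56: bits 10111001111101001101000100111 walk d0:H4→d1:-→d2:-→d3:-→d4:-→d5:-→d6:-→d7:-→d8:H1→d9:-→d10:-→d11:-→d12:-→d13:-→d14:-→d15:-→d16:H1→d17:-→d18:-→d19:-→d20:-→d21:H1→d22:-→d23:-→d24:-→d25:-→d26:-→d27:-→d28:-→d29:H1 -> H1
  + 185.244.192.0/19 (H1) depth=19
  lookup 185.244.0.1: bits 1011100111110100 walk d0:H4→d1:-→d2:-→d3:-→d4:-→d5:-→d6:-→d7:-→d8:H1→d9:-→d10:-→d11:-→d12:-→d13:-→d14:-→d15:-→d16:H1 -> H1
  + 133.77.0.0/16 (H2) depth=16
  + 133.64.0.0/12 (H3) depth=12

== LOOKUPS ==
["H3","H4","H4","H3","H4","H4","H4","H3","H1","H1","H2","H1","H1"]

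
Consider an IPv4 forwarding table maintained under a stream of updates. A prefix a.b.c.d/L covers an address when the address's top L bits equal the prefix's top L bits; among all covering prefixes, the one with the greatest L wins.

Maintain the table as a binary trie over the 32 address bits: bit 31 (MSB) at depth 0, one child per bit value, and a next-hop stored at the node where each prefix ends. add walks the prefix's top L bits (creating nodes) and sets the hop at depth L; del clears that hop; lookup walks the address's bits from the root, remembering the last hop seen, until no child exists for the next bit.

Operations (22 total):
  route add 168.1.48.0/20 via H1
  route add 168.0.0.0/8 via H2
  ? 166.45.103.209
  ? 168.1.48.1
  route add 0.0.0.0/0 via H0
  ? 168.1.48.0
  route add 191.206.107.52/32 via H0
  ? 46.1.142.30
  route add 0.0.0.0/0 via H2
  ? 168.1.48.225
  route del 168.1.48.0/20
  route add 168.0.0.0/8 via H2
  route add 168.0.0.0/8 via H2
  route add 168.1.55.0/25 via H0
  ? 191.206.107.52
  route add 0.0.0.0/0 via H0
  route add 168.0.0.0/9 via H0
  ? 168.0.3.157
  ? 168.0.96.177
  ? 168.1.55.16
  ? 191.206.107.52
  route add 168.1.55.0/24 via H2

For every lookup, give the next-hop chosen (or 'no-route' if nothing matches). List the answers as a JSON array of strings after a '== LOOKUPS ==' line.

Process each operation:
  add 168.1.48.0/20 -> H1 at depth 20
  add 168.0.0.0/8 -> H2 at depth 8
  ? 166.45.103.209  path d0:-→d1:-→d2:-→d3:-→d4:-  best=no-route
  ? 168.1.48.1  path d0:-→d1:-→d2:-→d3:-→d4:-→d5:-→d6:-→d7:-→d8:H2→d9:-→d10:-→d11:-→d12:-→d13:-→d14:-→d15:-→d16:-→d17:-→d18:-→d19:-→d20:H1  best=H1
  add 0.0.0.0/0 -> H0 at depth 0
  ? 168.1.48.0  path d0:H0→d1:-→d2:-→d3:-→d4:-→d5:-→d6:-→d7:-→d8:H2→d9:-→d10:-→d11:-→d12:-→d13:-→d14:-→d15:-→d16:-→d17:-→d18:-→d19:-→d20:H1  best=H1
  add 191.206.107.52/32 -> H0 at depth 32
  ? 46.1.142.30  path d0:H0  best=H0
  add 0.0.0.0/0 -> H2 at depth 0
  ? 168.1.48.225  path d0:H2→d1:-→d2:-→d3:-→d4:-→d5:-→d6:-→d7:-→d8:H2→d9:-→d10:-→d11:-→d12:-→d13:-→d14:-→d15:-→d16:-→d17:-→d18:-→d19:-→d20:H1  best=H1
  - 168.1.48.0/20 clear@20
  add 168.0.0.0/8 -> H2 at depth 8
  add 168.0.0.0/8 -> H2 at depth 8
  add 168.1.55.0/25 -> H0 at depth 25
  ? 191.206.107.52  path d0:H2→d1:-→d2:-→d3:-→d4:-→d5:-→d6:-→d7:-→d8:-→d9:-→d10:-→d11:-→d12:-→d13:-→d14:-→d15:-→d16:-→d17:-→d18:-→d19:-→d20:-→d21:-→d22:-→d23:-→d24:-→d25:-→d26:-→d27:-→d28:-→d29:-→d30:-→d31:-→d32:H0  best=H0
  add 0.0.0.0/0 -> H0 at depth 0
  add 168.0.0.0/9 -> H0 at depth 9
  ? 168.0.3.157  path d0:H0→d1:-→d2:-→d3:-→d4:-→d5:-→d6:-→d7:-→d8:H2→d9:H0→d10:-→d11:-→d12:-→d13:-→d14:-→d15:-  best=H0
  ? 168.0.96.177  path d0:H0→d1:-→d2:-→d3:-→d4:-→d5:-→d6:-→d7:-→d8:H2→d9:H0→d10:-→d11:-→d12:-→d13:-→d14:-→d15:-  best=H0
  ? 168.1.55.16  path d0:H0→d1:-→d2:-→d3:-→d4:-→d5:-→d6:-→d7:-→d8:H2→d9:H0→d10:-→d11:-→d12:-→d13:-→d14:-→d15:-→d16:-→d17:-→d18:-→d19:-→d20:-→d21:-→d22:-→d23:-→d24:-→d25:H0  best=H0
  ? 191.206.107.52  path d0:H0→d1:-→d2:-→d3:-→d4:-→d5:-→d6:-→d7:-→d8:-→d9:-→d10:-→d11:-→d12:-→d13:-→d14:-→d15:-→d16:-→d17:-→d18:-→d19:-→d20:-→d21:-→d22:-→d23:-→d24:-→d25:-→d26:-→d27:-→d28:-→d29:-→d30:-→d31:-→d32:H0  best=H0
  add 168.1.55.0/24 -> H2 at depth 24

== LOOKUPS ==
["no-route","H1","H1","H0","H1","H0","H0","H0","H0","H0"]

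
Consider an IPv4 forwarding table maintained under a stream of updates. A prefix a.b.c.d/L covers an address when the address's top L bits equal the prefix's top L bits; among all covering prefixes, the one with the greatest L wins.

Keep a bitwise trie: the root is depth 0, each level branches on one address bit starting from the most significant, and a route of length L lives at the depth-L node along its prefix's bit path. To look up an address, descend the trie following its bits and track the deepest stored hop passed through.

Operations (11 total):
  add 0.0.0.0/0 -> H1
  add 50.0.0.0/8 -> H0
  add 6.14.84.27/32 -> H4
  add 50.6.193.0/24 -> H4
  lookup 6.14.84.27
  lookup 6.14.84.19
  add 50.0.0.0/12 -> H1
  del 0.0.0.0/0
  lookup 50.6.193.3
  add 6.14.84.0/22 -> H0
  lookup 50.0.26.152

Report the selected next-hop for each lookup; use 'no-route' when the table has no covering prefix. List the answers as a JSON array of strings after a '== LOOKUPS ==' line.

Apply in order:
  add 0.0.0.0/0 -> H1 at depth 0
  add 50.0.0.0/8 -> H0 at depth 8
  add 6.14.84.27/32 -> H4 at depth 32
  add 50.6.193.0/24 -> H4 at depth 24
  Q 6.14.84.27: descend 00000110000011100101010000011011 ; hops seen [H1,H4] ; pick H4
  Q 6.14.84.19: descend 0000011000001110010101000001 ; hops seen [H1] ; pick H1
  add 50.0.0.0/12 -> H1 at depth 12
  - 0.0.0.0/0 clear@0
  Q 50.6.193.3: descend 001100100000011011000001 ; hops seen [H0,H1,H4] ; pick H4
  add 6.14.84.0/22 -> H0 at depth 22
  Q 50.0.26.152: descend 0011001000000 ; hops seen [H0,H1] ; pick H1

== LOOKUPS ==
["H4","H1","H4","H1"]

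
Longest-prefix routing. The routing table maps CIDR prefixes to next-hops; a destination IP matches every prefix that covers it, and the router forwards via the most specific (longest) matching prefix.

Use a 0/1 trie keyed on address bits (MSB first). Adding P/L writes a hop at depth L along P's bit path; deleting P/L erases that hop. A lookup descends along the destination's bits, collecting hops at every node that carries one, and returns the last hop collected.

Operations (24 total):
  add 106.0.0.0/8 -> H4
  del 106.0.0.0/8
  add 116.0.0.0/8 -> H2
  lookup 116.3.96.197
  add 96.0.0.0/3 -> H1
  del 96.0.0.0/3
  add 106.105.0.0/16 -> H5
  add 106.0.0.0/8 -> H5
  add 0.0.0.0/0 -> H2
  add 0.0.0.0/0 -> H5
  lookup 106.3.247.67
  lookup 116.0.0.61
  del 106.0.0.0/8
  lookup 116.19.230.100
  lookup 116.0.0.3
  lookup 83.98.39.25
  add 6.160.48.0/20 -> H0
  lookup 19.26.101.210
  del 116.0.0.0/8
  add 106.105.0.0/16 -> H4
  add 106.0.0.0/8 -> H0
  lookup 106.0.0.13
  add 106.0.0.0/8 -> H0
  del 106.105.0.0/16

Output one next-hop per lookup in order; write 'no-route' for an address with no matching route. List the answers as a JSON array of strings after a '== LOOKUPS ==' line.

Apply in order:
  + 106.0.0.0/8 (H4) depth=8
  del 106.0.0.0/8 (clear depth 8)
  + 116.0.0.0/8 (H2) depth=8
  ? 116.3.96.197  path d0:-→d1:-→d2:-→d3:-→d4:-→d5:-→d6:-→d7:-→d8:H2  best=H2
  + 96.0.0.0/3 (H1) depth=3
  del 96.0.0.0/3 (clear depth 3)
  + 106.105.0.0/16 (H5) depth=16
  + 106.0.0.0/8 (H5) depth=8
  + 0.0.0.0/0 (H2) depth=0
  + 0.0.0.0/0 (H5) depth=0
  ? 106.3.247.67  path d0:H5→d1:-→d2:-→d3:-→d4:-→d5:-→d6:-→d7:-→d8:H5→d9:-  best=H5
  ? 116.0.0.61  path d0:H5→d1:-→d2:-→d3:-→d4:-→d5:-→d6:-→d7:-→d8:H2  best=H2
  del 106.0.0.0/8 (clear depth 8)
  ? 116.19.230.100  path d0:H5→d1:-→d2:-→d3:-→d4:-→d5:-→d6:-→d7:-→d8:H2  best=H2
  ? 116.0.0.3  path d0:H5→d1:-→d2:-→d3:-→d4:-→d5:-→d6:-→d7:-→d8:H2  best=H2
  ? 83.98.39.25  path d0:H5→d1:-→d2:-  best=H5
  + 6.160.48.0/20 (H0) depth=20
  ? 19.26.101.210  path d0:H5→d1:-→d2:-→d3:-  best=H5
  del 116.0.0.0/8 (clear depth 8)
  + 106.105.0.0/16 (H4) depth=16
  + 106.0.0.0/8 (H0) depth=8
  ? 106.0.0.13  path d0:H5→d1:-→d2:-→d3:-→d4:-→d5:-→d6:-→d7:-→d8:H0→d9:-  best=H0
  + 106.0.0.0/8 (H0) depth=8
  del 106.105.0.0/16 (clear depth 16)

== LOOKUPS ==
["H2","H5","H2","H2","H2","H5","H5","H0"]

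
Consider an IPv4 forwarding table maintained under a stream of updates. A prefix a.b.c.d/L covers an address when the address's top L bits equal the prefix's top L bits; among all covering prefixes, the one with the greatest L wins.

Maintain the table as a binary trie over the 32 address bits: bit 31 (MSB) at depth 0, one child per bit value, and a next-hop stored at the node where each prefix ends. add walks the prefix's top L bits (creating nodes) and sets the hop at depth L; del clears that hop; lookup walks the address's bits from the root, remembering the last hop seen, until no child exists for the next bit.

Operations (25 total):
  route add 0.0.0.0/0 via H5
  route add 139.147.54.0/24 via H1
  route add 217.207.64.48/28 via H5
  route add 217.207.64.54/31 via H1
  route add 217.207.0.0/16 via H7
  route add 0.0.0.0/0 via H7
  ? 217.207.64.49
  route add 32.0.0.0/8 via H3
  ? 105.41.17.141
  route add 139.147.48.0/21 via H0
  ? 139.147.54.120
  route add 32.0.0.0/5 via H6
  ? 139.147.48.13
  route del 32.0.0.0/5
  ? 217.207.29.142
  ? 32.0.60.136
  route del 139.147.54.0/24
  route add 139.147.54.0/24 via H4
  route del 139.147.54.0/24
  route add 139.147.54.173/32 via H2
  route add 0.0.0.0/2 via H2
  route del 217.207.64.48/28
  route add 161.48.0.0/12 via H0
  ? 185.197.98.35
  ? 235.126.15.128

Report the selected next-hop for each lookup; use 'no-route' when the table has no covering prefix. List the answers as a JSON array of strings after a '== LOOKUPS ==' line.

Apply in order:
  add 0.0.0.0/0 -> H5 at depth 0
  add 139.147.54.0/24 -> H1 at depth 24
  add 217.207.64.48/28 -> H5 at depth 28
  add 217.207.64.54/31 -> H1 at depth 31
  add 217.207.0.0/16 -> H7 at depth 16
  add 0.0.0.0/0 -> H7 at depth 0
  Q 217.207.64.49: descend 11011001110011110100000000110 ; hops seen [H7,H7,H5] ; pick H5
  add 32.0.0.0/8 -> H3 at depth 8
  Q 105.41.17.141: descend 0 ; hops seen [H7] ; pick H7
  add 139.147.48.0/21 -> H0 at depth 21
  Q 139.147.54.120: descend 100010111001001100110110 ; hops seen [H7,H0,H1] ; pick H1
  add 32.0.0.0/5 -> H6 at depth 5
  Q 139.147.48.13: descend 100010111001001100110 ; hops seen [H7,H0] ; pick H0
  del 32.0.0.0/5 (clear depth 5)
  Q 217.207.29.142: descend 11011001110011110 ; hops seen [H7,H7] ; pick H7
  Q 32.0.60.136: descend 00100000 ; hops seen [H7,H3] ; pick H3
  del 139.147.54.0/24 (clear depth 24)
  add 139.147.54.0/24 -> H4 at depth 24
  del 139.147.54.0/24 (clear depth 24)
  add 139.147.54.173/32 -> H2 at depth 32
  add 0.0.0.0/2 -> H2 at depth 2
  del 217.207.64.48/28 (clear depth 28)
  add 161.48.0.0/12 -> H0 at depth 12
  Q 185.197.98.35: descend 101 ; hops seen [H7] ; pick H7
  Q 235.126.15.128: descend 11 ; hops seen [H7] ; pick H7

== LOOKUPS ==
["H5","H7","H1","H0","H7","H3","H7","H7"]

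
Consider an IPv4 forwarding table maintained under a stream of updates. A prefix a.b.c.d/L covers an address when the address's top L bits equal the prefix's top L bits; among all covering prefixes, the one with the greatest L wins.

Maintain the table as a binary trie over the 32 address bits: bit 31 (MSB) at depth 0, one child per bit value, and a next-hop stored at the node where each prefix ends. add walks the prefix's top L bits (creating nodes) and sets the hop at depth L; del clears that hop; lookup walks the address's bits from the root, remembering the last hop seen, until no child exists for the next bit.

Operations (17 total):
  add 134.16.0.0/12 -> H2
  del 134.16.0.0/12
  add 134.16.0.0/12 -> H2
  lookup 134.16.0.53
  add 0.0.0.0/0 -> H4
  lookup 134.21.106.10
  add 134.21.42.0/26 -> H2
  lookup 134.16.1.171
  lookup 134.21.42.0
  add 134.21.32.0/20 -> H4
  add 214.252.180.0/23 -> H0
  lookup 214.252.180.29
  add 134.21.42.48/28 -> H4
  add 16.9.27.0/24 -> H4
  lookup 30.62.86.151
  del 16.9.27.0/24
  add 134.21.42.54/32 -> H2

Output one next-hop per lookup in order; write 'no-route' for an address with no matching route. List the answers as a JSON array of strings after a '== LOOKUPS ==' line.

Trace:
  add 134.16.0.0/12 -> H2 at depth 12
  del 134.16.0.0/12 (clear depth 12)
  add 134.16.0.0/12 -> H2 at depth 12
  lookup 134.16.0.53: bits 100001100001 walk d0:-→d1:-→d2:-→d3:-→d4:-→d5:-→d6:-→d7:-→d8:-→d9:-→d10:-→d11:-→d12:H2 -> H2
  add 0.0.0.0/0 -> H4 at depth 0
  lookup 134.21.106.10: bits 100001100001 walk d0:H4→d1:-→d2:-→d3:-→d4:-→d5:-→d6:-→d7:-→d8:-→d9:-→d10:-→d11:-→d12:H2 -> H2
  add 134.21.42.0/26 -> H2 at depth 26
  lookup 134.16.1.171: bits 1000011000010 walk d0:H4→d1:-→d2:-→d3:-→d4:-→d5:-→d6:-→d7:-→d8:-→d9:-→d10:-→d11:-→d12:H2→d13:- -> H2
  lookup 134.21.42.0: bits 10000110000101010010101000 walk d0:H4→d1:-→d2:-→d3:-→d4:-→d5:-→d6:-→d7:-→d8:-→d9:-→d10:-→d11:-→d12:H2→d13:-→d14:-→d15:-→d16:-→d17:-→d18:-→d19:-→d20:-→d21:-→d22:-→d23:-→d24:-→d25:-→d26:H2 -> H2
  add 134.21.32.0/20 -> H4 at depth 20
  add 214.252.180.0/23 -> H0 at depth 23
  lookup 214.252.180.29: bits 11010110111111001011010 walk d0:H4→d1:-→d2:-→d3:-→d4:-→d5:-→d6:-→d7:-→d8:-→d9:-→d10:-→d11:-→d12:-→d13:-→d14:-→d15:-→d16:-→d17:-→d18:-→d19:-→d20:-→d21:-→d22:-→d23:H0 -> H0
  add 134.21.42.48/28 -> H4 at depth 28
  add 16.9.27.0/24 -> H4 at depth 24
  lookup 30.62.86.151: bits 0001 walk d0:H4→d1:-→d2:-→d3:-→d4:- -> H4
  del 16.9.27.0/24 (clear depth 24)
  add 134.21.42.54/32 -> H2 at depth 32

== LOOKUPS ==
["H2","H2","H2","H2","H0","H4"]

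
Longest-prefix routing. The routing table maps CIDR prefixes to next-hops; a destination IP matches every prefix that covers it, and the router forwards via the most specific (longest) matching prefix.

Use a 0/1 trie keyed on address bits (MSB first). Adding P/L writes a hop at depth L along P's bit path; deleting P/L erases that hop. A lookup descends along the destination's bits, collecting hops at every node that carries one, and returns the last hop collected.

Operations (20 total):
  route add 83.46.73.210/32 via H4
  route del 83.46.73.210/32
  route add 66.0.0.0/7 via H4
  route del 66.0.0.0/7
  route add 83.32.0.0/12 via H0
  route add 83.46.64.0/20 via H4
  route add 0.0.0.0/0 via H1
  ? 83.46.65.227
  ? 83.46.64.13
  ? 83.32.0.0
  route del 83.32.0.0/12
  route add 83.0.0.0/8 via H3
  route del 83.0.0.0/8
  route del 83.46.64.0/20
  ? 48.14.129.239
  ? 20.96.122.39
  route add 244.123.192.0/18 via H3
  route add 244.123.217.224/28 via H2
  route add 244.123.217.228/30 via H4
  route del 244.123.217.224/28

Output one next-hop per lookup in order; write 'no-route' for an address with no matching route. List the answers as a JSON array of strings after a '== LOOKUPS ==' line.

Process each operation:
  + 83.46.73.210/32 (H4) depth=32
  - 83.46.73.210/32 clear@32
  + 66.0.0.0/7 (H4) depth=7
  - 66.0.0.0/7 clear@7
  + 83.32.0.0/12 (H0) depth=12
  + 83.46.64.0/20 (H4) depth=20
  + 0.0.0.0/0 (H1) depth=0
  ? 83.46.65.227  path d0:H1→d1:-→d2:-→d3:-→d4:-→d5:-→d6:-→d7:-→d8:-→d9:-→d10:-→d11:-→d12:H0→d13:-→d14:-→d15:-→d16:-→d17:-→d18:-→d19:-→d20:H4  best=H4
  ? 83.46.64.13  path d0:H1→d1:-→d2:-→d3:-→d4:-→d5:-→d6:-→d7:-→d8:-→d9:-→d10:-→d11:-→d12:H0→d13:-→d14:-→d15:-→d16:-→d17:-→d18:-→d19:-→d20:H4  best=H4
  ? 83.32.0.0  path d0:H1→d1:-→d2:-→d3:-→d4:-→d5:-→d6:-→d7:-→d8:-→d9:-→d10:-→d11:-→d12:H0  best=H0
  - 83.32.0.0/12 clear@12
  + 83.0.0.0/8 (H3) depth=8
  - 83.0.0.0/8 clear@8
  - 83.46.64.0/20 clear@20
  ? 48.14.129.239  path d0:H1→d1:-  best=H1
  ? 20.96.122.39  path d0:H1→d1:-  best=H1
  + 244.123.192.0/18 (H3) depth=18
  + 244.123.217.224/28 (H2) depth=28
  + 244.123.217.228/30 (H4) depth=30
  - 244.123.217.224/28 clear@28

== LOOKUPS ==
["H4","H4","H0","H1","H1"]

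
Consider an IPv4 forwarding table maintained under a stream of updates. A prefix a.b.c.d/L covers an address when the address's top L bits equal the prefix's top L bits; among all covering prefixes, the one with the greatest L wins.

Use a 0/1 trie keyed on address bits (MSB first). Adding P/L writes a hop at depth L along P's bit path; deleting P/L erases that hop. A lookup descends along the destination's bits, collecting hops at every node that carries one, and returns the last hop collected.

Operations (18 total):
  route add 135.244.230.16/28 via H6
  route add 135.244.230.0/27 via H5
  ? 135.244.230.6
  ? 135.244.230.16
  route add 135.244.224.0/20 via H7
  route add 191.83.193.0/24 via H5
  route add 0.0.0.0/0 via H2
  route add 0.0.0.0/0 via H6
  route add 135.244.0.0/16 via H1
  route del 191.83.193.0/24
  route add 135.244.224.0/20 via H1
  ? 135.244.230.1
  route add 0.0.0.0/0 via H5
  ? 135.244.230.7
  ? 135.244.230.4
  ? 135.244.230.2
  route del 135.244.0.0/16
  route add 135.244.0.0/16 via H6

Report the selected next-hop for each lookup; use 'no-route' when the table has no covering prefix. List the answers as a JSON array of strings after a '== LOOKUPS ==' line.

Process each operation:
  add 135.244.230.16/28 -> H6 at depth 28
  add 135.244.230.0/27 -> H5 at depth 27
  ? 135.244.230.6  path d0:-→d1:-→d2:-→d3:-→d4:-→d5:-→d6:-→d7:-→d8:-→d9:-→d10:-→d11:-→d12:-→d13:-→d14:-→d15:-→d16:-→d17:-→d18:-→d19:-→d20:-→d21:-→d22:-→d23:-→d24:-→d25:-→d26:-→d27:H5  best=H5
  ? 135.244.230.16  path d0:-→d1:-→d2:-→d3:-→d4:-→d5:-→d6:-→d7:-→d8:-→d9:-→d10:-→d11:-→d12:-→d13:-→d14:-→d15:-→d16:-→d17:-→d18:-→d19:-→d20:-→d21:-→d22:-→d23:-→d24:-→d25:-→d26:-→d27:H5→d28:H6  best=H6
  add 135.244.224.0/20 -> H7 at depth 20
  add 191.83.193.0/24 -> H5 at depth 24
  add 0.0.0.0/0 -> H2 at depth 0
  add 0.0.0.0/0 -> H6 at depth 0
  add 135.244.0.0/16 -> H1 at depth 16
  - 191.83.193.0/24 clear@24
  add 135.244.224.0/20 -> H1 at depth 20
  ? 135.244.230.1  path d0:H6→d1:-→d2:-→d3:-→d4:-→d5:-→d6:-→d7:-→d8:-→d9:-→d10:-→d11:-→d12:-→d13:-→d14:-→d15:-→d16:H1→d17:-→d18:-→d19:-→d20:H1→d21:-→d22:-→d23:-→d24:-→d25:-→d26:-→d27:H5  best=H5
  add 0.0.0.0/0 -> H5 at depth 0
  ? 135.244.230.7  path d0:H5→d1:-→d2:-→d3:-→d4:-→d5:-→d6:-→d7:-→d8:-→d9:-→d10:-→d11:-→d12:-→d13:-→d14:-→d15:-→d16:H1→d17:-→d18:-→d19:-→d20:H1→d21:-→d22:-→d23:-→d24:-→d25:-→d26:-→d27:H5  best=H5
  ? 135.244.230.4  path d0:H5→d1:-→d2:-→d3:-→d4:-→d5:-→d6:-→d7:-→d8:-→d9:-→d10:-→d11:-→d12:-→d13:-→d14:-→d15:-→d16:H1→d17:-→d18:-→d19:-→d20:H1→d21:-→d22:-→d23:-→d24:-→d25:-→d26:-→d27:H5  best=H5
  ? 135.244.230.2  path d0:H5→d1:-→d2:-→d3:-→d4:-→d5:-→d6:-→d7:-→d8:-→d9:-→d10:-→d11:-→d12:-→d13:-→d14:-→d15:-→d16:H1→d17:-→d18:-→d19:-→d20:H1→d21:-→d22:-→d23:-→d24:-→d25:-→d26:-→d27:H5  best=H5
  - 135.244.0.0/16 clear@16
  add 135.244.0.0/16 -> H6 at depth 16

== LOOKUPS ==
["H5","H6","H5","H5","H5","H5"]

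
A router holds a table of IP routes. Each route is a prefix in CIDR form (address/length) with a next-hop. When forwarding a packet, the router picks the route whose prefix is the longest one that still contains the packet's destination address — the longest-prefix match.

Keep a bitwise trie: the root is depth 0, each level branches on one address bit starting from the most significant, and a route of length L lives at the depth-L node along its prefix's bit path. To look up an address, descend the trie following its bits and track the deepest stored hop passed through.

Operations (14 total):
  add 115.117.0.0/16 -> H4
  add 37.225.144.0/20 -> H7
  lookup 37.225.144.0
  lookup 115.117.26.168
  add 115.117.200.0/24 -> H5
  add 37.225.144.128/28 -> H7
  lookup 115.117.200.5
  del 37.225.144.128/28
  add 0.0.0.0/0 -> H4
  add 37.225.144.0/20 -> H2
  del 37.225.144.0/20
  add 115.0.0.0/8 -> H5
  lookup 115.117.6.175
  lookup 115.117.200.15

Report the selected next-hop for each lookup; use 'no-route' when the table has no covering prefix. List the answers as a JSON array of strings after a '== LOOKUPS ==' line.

Process each operation:
  add 115.117.0.0/16 -> H4 at depth 16
  add 37.225.144.0/20 -> H7 at depth 20
  Q 37.225.144.0: descend 00100101111000011001 ; hops seen [H7] ; pick H7
  Q 115.117.26.168: descend 0111001101110101 ; hops seen [H4] ; pick H4
  add 115.117.200.0/24 -> H5 at depth 24
  add 37.225.144.128/28 -> H7 at depth 28
  Q 115.117.200.5: descend 011100110111010111001000 ; hops seen [H4,H5] ; pick H5
  - 37.225.144.128/28 clear@28
  add 0.0.0.0/0 -> H4 at depth 0
  add 37.225.144.0/20 -> H2 at depth 20
  - 37.225.144.0/20 clear@20
  add 115.0.0.0/8 -> H5 at depth 8
  Q 115.117.6.175: descend 0111001101110101 ; hops seen [H4,H5,H4] ; pick H4
  Q 115.117.200.15: descend 011100110111010111001000 ; hops seen [H4,H5,H4,H5] ; pick H5

== LOOKUPS ==
["H7","H4","H5","H4","H5"]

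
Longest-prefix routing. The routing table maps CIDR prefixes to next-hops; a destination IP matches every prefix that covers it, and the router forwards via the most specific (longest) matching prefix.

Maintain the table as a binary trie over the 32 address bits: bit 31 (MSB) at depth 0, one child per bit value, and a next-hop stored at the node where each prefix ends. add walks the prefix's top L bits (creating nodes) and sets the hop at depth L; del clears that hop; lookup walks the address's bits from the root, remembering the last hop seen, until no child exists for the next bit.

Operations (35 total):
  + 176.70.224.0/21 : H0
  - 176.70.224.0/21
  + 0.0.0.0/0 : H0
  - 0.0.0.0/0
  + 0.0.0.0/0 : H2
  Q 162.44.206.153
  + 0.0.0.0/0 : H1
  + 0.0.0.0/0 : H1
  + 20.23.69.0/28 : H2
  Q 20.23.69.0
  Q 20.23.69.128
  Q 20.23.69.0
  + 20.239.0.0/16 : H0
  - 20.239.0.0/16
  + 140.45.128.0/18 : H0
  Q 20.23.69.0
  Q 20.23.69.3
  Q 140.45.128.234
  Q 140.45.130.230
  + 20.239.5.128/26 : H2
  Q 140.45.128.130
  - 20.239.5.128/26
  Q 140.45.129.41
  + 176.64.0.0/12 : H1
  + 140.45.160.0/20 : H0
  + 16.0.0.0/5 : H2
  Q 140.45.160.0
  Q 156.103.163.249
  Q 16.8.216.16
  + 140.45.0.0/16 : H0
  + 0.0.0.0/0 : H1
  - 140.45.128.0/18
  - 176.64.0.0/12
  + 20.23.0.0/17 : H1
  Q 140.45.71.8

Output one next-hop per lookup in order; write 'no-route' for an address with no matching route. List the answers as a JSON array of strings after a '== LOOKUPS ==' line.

Apply in order:
  + 176.70.224.0/21 (H0) depth=21
  del 176.70.224.0/21 (clear depth 21)
  + 0.0.0.0/0 (H0) depth=0
  del 0.0.0.0/0 (clear depth 0)
  + 0.0.0.0/0 (H2) depth=0
  ? 162.44.206.153  path d0:H2→d1:-→d2:-→d3:-  best=H2
  + 0.0.0.0/0 (H1) depth=0
  + 0.0.0.0/0 (H1) depth=0
  + 20.23.69.0/28 (H2) depth=28
  ? 20.23.69.0  path d0:H1→d1:-→d2:-→d3:-→d4:-→d5:-→d6:-→d7:-→d8:-→d9:-→d10:-→d11:-→d12:-→d13:-→d14:-→d15:-→d16:-→d17:-→d18:-→d19:-→d20:-→d21:-→d22:-→d23:-→d24:-→d25:-→d26:-→d27:-→d28:H2  best=H2
  ? 20.23.69.128  path d0:H1→d1:-→d2:-→d3:-→d4:-→d5:-→d6:-→d7:-→d8:-→d9:-→d10:-→d11:-→d12:-→d13:-→d14:-→d15:-→d16:-→d17:-→d18:-→d19:-→d20:-→d21:-→d22:-→d23:-→d24:-  best=H1
  ? 20.23.69.0  path d0:H1→d1:-→d2:-→d3:-→d4:-→d5:-→d6:-→d7:-→d8:-→d9:-→d10:-→d11:-→d12:-→d13:-→d14:-→d15:-→d16:-→d17:-→d18:-→d19:-→d20:-→d21:-→d22:-→d23:-→d24:-→d25:-→d26:-→d27:-→d28:H2  best=H2
  + 20.239.0.0/16 (H0) depth=16
  del 20.239.0.0/16 (clear depth 16)
  + 140.45.128.0/18 (H0) depth=18
  ? 20.23.69.0  path d0:H1→d1:-→d2:-→d3:-→d4:-→d5:-→d6:-→d7:-→d8:-→d9:-→d10:-→d11:-→d12:-→d13:-→d14:-→d15:-→d16:-→d17:-→d18:-→d19:-→d20:-→d21:-→d22:-→d23:-→d24:-→d25:-→d26:-→d27:-→d28:H2  best=H2
  ? 20.23.69.3  path d0:H1→d1:-→d2:-→d3:-→d4:-→d5:-→d6:-→d7:-→d8:-→d9:-→d10:-→d11:-→d12:-→d13:-→d14:-→d15:-→d16:-→d17:-→d18:-→d19:-→d20:-→d21:-→d22:-→d23:-→d24:-→d25:-→d26:-→d27:-→d28:H2  best=H2
  ? 140.45.128.234  path d0:H1→d1:-→d2:-→d3:-→d4:-→d5:-→d6:-→d7:-→d8:-→d9:-→d10:-→d11:-→d12:-→d13:-→d14:-→d15:-→d16:-→d17:-→d18:H0  best=H0
  ? 140.45.130.230  path d0:H1→d1:-→d2:-→d3:-→d4:-→d5:-→d6:-→d7:-→d8:-→d9:-→d10:-→d11:-→d12:-→d13:-→d14:-→d15:-→d16:-→d17:-→d18:H0  best=H0
  + 20.239.5.128/26 (H2) depth=26
  ? 140.45.128.130  path d0:H1→d1:-→d2:-→d3:-→d4:-→d5:-→d6:-→d7:-→d8:-→d9:-→d10:-→d11:-→d12:-→d13:-→d14:-→d15:-→d16:-→d17:-→d18:H0  best=H0
  del 20.239.5.128/26 (clear depth 26)
  ? 140.45.129.41  path d0:H1→d1:-→d2:-→d3:-→d4:-→d5:-→d6:-→d7:-→d8:-→d9:-→d10:-→d11:-→d12:-→d13:-→d14:-→d15:-→d16:-→d17:-→d18:H0  best=H0
  + 176.64.0.0/12 (H1) depth=12
  + 140.45.160.0/20 (H0) depth=20
  + 16.0.0.0/5 (H2) depth=5
  ? 140.45.160.0  path d0:H1→d1:-→d2:-→d3:-→d4:-→d5:-→d6:-→d7:-→d8:-→d9:-→d10:-→d11:-→d12:-→d13:-→d14:-→d15:-→d16:-→d17:-→d18:H0→d19:-→d20:H0  best=H0
  ? 156.103.163.249  path d0:H1→d1:-→d2:-→d3:-  best=H1
  ? 16.8.216.16  path d0:H1→d1:-→d2:-→d3:-→d4:-→d5:H2  best=H2
  + 140.45.0.0/16 (H0) depth=16
  + 0.0.0.0/0 (H1) depth=0
  del 140.45.128.0/18 (clear depth 18)
  del 176.64.0.0/12 (clear depth 12)
  + 20.23.0.0/17 (H1) depth=17
  ? 140.45.71.8  path d0:H1→d1:-→d2:-→d3:-→d4:-→d5:-→d6:-→d7:-→d8:-→d9:-→d10:-→d11:-→d12:-→d13:-→d14:-→d15:-→d16:H0  best=H0

== LOOKUPS ==
["H2","H2","H1","H2","H2","H2","H0","H0","H0","H0","H0","H1","H2","H0"]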